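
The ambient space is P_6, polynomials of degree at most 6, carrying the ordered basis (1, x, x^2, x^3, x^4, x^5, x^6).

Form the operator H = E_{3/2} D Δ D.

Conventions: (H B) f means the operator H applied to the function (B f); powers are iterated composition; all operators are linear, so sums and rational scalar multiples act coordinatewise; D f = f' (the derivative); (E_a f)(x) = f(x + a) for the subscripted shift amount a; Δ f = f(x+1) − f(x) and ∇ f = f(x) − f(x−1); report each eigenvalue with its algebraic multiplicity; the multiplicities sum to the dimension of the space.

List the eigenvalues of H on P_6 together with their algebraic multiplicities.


image of 1: 0
image of x: 0
image of x^2: 0
image of x^3: 6
image of x^4: 24x + 48
image of x^5: 60x^2 + 240x + 245
image of x^6: 120x^3 + 720x^2 + 1470x + 1020
the matrix is upper triangular; its diagonal is (0, 0, 0, 0, 0, 0, 0)
for a triangular matrix the eigenvalues are the diagonal entries, with algebraic multiplicity their repetition count

λ = 0 (multiplicity 7)


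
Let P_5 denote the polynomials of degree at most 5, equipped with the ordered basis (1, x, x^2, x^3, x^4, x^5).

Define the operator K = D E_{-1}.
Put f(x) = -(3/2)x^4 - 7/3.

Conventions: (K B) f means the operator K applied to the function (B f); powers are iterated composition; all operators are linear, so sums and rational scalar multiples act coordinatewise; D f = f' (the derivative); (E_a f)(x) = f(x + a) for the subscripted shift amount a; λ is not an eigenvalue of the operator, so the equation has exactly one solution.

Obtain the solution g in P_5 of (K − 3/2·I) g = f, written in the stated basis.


write g with unknown coordinates in the stated basis and equate coefficients in (K − 3/2·I) g = f
solving from the highest basis element down gives g = x^4 + (8/3)x^3 - (8/3)x^2 - (56/9)x + 98/27
check: K g = 4x^3 - 4x^2 - (28/3)x + 28/9
so K g − 3/2·g = -(3/2)x^4 - 7/3 = f ✓

the result is g(x) = x^4 + (8/3)x^3 - (8/3)x^2 - (56/9)x + 98/27


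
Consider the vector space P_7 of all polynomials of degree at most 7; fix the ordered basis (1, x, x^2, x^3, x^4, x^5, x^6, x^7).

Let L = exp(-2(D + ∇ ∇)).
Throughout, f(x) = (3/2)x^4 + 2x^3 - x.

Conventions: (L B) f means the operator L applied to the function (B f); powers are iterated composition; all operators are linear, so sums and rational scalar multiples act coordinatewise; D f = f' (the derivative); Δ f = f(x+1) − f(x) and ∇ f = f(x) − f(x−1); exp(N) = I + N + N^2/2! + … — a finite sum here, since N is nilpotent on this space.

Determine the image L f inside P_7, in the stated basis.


order-1 term: -12x^3 - 48x^2 + 48x - 16
order-2 term: 36x^2 + 168x - 24
order-3 term: -48x - 160
order-4 term: 24
the series for exp(-2(D + ∇ ∇)) f terminates at order 4
exp(-2(D + ∇ ∇)) f = (3/2)x^4 - 10x^3 - 12x^2 + 167x - 176

the result is g(x) = (3/2)x^4 - 10x^3 - 12x^2 + 167x - 176


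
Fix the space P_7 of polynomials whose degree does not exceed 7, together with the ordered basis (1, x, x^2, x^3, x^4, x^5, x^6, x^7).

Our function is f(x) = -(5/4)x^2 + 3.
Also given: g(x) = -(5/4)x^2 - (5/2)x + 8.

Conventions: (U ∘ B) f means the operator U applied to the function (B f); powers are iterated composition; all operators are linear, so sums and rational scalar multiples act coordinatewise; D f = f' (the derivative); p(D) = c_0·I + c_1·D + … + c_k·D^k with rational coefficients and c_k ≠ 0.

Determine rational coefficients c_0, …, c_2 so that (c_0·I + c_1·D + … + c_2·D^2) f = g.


D^0 f = -(5/4)x^2 + 3
D^1 f = -(5/2)x
D^2 f = -5/2
matching coefficients of g against c_0 f + c_1 Df + … from the top degree down determines the c_i
solution: c_0 = 1, c_1 = 1, c_2 = -2

c_0 = 1, c_1 = 1, c_2 = -2


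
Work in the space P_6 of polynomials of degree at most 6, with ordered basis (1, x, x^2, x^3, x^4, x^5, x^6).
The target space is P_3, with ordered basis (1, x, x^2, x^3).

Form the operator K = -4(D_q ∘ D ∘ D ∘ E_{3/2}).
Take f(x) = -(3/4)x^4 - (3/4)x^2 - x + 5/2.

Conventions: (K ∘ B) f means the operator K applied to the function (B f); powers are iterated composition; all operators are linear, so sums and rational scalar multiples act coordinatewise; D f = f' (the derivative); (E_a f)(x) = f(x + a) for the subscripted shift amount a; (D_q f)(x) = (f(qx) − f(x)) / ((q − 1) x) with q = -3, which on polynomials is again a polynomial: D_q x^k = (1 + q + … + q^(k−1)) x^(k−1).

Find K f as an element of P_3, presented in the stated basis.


E_{3/2} f = -(3/4)x^4 - (9/2)x^3 - (87/8)x^2 - (107/8)x - 287/64
D E_{3/2} f = -3x^3 - (27/2)x^2 - (87/4)x - 107/8
D D E_{3/2} f = -9x^2 - 27x - 87/4
D_q (D ∘ D) E_{3/2} f = 18x - 27
(-4(D_q ∘ D ∘ D ∘ E_{3/2})) f = -72x + 108

the image equals g(x) = -72x + 108


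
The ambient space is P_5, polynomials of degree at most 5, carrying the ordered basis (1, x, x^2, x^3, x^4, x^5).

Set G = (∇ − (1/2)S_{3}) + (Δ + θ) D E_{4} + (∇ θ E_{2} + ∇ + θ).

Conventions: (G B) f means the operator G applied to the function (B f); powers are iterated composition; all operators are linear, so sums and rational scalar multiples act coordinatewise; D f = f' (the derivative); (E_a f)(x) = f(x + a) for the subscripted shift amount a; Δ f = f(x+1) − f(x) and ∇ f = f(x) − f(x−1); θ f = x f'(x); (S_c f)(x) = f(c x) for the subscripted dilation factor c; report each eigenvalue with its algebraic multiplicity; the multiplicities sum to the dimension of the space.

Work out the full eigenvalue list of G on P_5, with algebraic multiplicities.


λ = -233/2 (multiplicity 1), λ = -73/2 (multiplicity 1), λ = -21/2 (multiplicity 1), λ = -5/2 (multiplicity 1), λ = -1/2 (multiplicity 2)

image of 1: -1/2
image of x: -(1/2)x + 3
image of x^2: -(5/2)x^2 + 10x + 2
image of x^3: -(21/2)x^3 + 21x^2 + 39x + 32
image of x^4: -(73/2)x^4 + 36x^3 + 144x^2 + 348x + 246
image of x^5: -(233/2)x^5 + 55x^4 + 350x^3 + 1420x^2 + 2585x + 1852
the matrix is upper triangular; its diagonal is (-1/2, -1/2, -5/2, -21/2, -73/2, -233/2)
for a triangular matrix the eigenvalues are the diagonal entries, with algebraic multiplicity their repetition count


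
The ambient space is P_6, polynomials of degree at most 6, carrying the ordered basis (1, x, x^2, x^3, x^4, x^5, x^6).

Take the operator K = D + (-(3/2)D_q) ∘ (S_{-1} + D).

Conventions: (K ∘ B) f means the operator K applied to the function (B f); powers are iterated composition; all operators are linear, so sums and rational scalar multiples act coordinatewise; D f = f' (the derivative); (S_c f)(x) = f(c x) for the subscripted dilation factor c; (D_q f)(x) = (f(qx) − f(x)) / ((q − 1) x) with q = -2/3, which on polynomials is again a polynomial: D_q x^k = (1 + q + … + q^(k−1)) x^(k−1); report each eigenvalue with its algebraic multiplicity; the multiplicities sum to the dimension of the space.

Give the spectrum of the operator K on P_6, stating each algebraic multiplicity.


λ = 0 (multiplicity 7)

image of 1: 0
image of x: 5/2
image of x^2: (3/2)x - 3
image of x^3: (25/6)x^2 - (3/2)x
image of x^4: (59/18)x^3 - (14/3)x^2
image of x^5: (325/54)x^4 - (65/18)x^3
image of x^6: (839/162)x^5 - (55/9)x^4
the matrix is upper triangular; its diagonal is (0, 0, 0, 0, 0, 0, 0)
for a triangular matrix the eigenvalues are the diagonal entries, with algebraic multiplicity their repetition count


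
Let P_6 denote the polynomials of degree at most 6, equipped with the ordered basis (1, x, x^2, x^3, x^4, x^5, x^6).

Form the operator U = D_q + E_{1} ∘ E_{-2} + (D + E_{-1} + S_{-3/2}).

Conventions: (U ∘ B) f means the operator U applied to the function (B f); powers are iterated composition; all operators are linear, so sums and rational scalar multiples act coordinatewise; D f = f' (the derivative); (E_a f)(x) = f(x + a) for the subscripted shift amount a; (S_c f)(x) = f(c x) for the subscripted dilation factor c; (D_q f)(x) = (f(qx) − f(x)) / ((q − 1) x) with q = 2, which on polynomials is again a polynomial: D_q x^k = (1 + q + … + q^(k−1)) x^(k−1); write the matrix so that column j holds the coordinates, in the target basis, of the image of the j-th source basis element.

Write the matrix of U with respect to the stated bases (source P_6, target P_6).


image of 1: 3
image of x: (1/2)x
image of x^2: (17/4)x^2 + x + 2
image of x^3: -(11/8)x^3 + 4x^2 + 6x - 2
image of x^4: (113/16)x^4 + 11x^3 + 12x^2 - 8x + 2
image of x^5: -(179/32)x^5 + 26x^4 + 20x^3 - 20x^2 + 10x - 2
image of x^6: (857/64)x^6 + 57x^5 + 30x^4 - 40x^3 + 30x^2 - 12x + 2
each image's coordinates form column j of the matrix

the matrix is [[3, 0, 2, -2, 2, -2, 2]; [0, 1/2, 1, 6, -8, 10, -12]; [0, 0, 17/4, 4, 12, -20, 30]; [0, 0, 0, -11/8, 11, 20, -40]; [0, 0, 0, 0, 113/16, 26, 30]; [0, 0, 0, 0, 0, -179/32, 57]; [0, 0, 0, 0, 0, 0, 857/64]] (rows listed top to bottom)


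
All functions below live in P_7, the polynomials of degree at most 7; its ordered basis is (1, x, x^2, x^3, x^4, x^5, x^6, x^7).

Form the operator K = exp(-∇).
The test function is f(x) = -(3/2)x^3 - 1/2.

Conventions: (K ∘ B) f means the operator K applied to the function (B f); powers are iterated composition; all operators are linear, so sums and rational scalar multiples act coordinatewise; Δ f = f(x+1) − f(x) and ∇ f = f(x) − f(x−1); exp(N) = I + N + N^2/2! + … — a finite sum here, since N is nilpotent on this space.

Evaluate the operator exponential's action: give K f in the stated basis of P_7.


the result is g(x) = -(3/2)x^3 + (9/2)x^2 - 9x + 7

order-1 term: (9/2)x^2 - (9/2)x + 3/2
order-2 term: -(9/2)x + 9/2
order-3 term: 3/2
the series for exp(-∇) f terminates at order 3
exp(-∇) f = -(3/2)x^3 + (9/2)x^2 - 9x + 7


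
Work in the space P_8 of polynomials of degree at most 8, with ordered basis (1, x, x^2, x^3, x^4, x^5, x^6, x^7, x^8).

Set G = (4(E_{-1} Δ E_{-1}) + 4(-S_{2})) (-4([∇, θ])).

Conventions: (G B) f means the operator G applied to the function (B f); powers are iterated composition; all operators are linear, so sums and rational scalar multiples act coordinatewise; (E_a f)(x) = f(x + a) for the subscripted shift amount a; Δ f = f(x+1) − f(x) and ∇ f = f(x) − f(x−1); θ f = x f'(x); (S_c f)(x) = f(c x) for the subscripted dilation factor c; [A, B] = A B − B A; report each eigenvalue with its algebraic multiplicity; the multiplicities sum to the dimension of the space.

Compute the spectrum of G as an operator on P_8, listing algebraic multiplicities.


λ = 0 (multiplicity 9)

image of 1: 0
image of x: 16
image of x^2: 64x - 64
image of x^3: 192x^2 - 288x + 288
image of x^4: 512x^3 - 960x^2 + 1344x - 1280
image of x^5: 1280x^4 - 2880x^3 + 4320x^2 - 6720x + 5280
image of x^6: 3072x^5 - 8160x^4 + 12480x^3 - 22080x^2 + 32160x - 20352
image of x^7: 7168x^6 - 22176x^5 + 35280x^4 - 60480x^3 + 115920x^2 - 143136x + 74592
image of x^8: 16384x^7 - 58240x^6 + 99456x^5 - 156800x^4 + 327040x^3 - 577920x^2 + 597632x - 263680
the matrix is upper triangular; its diagonal is (0, 0, 0, 0, 0, 0, 0, 0, 0)
for a triangular matrix the eigenvalues are the diagonal entries, with algebraic multiplicity their repetition count


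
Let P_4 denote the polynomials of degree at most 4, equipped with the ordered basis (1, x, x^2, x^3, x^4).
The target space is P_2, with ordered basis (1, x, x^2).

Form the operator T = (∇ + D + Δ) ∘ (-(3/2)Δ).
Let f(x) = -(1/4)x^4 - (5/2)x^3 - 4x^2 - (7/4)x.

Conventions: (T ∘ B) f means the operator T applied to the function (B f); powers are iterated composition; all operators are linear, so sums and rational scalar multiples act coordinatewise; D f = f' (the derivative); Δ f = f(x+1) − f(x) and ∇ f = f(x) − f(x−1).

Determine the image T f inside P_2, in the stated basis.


Δ f = -x^3 - 9x^2 - (33/2)x - 17/2
(-(3/2)Δ) f = (3/2)x^3 + (27/2)x^2 + (99/4)x + 51/4
∇ (-(3/2)Δ) f = (9/2)x^2 + (45/2)x + 51/4
D (-(3/2)Δ) f = (9/2)x^2 + 27x + 99/4
Δ (-(3/2)Δ) f = (9/2)x^2 + (63/2)x + 159/4
(∇ + D + Δ) (-(3/2)Δ) f = (27/2)x^2 + 81x + 309/4

the result is g(x) = (27/2)x^2 + 81x + 309/4


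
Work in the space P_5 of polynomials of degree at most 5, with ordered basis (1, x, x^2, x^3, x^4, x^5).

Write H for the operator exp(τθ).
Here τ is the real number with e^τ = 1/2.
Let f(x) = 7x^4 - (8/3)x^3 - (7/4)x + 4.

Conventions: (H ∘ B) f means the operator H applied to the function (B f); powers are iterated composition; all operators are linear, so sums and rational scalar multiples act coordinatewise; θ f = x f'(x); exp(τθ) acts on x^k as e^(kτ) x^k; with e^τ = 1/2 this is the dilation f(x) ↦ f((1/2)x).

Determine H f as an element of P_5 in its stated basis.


g(x) = (7/16)x^4 - (1/3)x^3 - (7/8)x + 4

exp(τθ) x^k = e^(kτ) x^k; with e^τ = 1/2 this sends x^k to (1/2)^k x^k
x ↦ 1/2 x
x^3 ↦ 1/8 x^3
x^4 ↦ 1/16 x^4
applying this coordinatewise to f: exp(τθ) f = (7/16)x^4 - (1/3)x^3 - (7/8)x + 4


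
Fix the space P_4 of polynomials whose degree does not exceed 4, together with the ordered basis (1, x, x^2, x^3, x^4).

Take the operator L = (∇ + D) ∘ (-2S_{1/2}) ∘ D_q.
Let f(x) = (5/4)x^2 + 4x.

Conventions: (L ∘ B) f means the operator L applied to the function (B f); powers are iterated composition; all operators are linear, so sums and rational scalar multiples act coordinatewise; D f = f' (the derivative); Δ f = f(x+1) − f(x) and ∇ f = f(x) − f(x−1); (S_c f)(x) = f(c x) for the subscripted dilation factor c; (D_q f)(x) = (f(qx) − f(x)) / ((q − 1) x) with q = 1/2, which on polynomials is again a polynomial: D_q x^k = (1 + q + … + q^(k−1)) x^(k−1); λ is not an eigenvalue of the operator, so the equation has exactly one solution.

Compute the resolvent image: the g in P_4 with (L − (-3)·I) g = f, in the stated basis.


the result is g(x) = (5/12)x^2 + (4/3)x + 5/12

write g with unknown coordinates in the stated basis and equate coefficients in (L − (-3)·I) g = f
solving from the highest basis element down gives g = (5/12)x^2 + (4/3)x + 5/12
check: L g = -5/4
so L g − (-3)·g = (5/4)x^2 + 4x = f ✓


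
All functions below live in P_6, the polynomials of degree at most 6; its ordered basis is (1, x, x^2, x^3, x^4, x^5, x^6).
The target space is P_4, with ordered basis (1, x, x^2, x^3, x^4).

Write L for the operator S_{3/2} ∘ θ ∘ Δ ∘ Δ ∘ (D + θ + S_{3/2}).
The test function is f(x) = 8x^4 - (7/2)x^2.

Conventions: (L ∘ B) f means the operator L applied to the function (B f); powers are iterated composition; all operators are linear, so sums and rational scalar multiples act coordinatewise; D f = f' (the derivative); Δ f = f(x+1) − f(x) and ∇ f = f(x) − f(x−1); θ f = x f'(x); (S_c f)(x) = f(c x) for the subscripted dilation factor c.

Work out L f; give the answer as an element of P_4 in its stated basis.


D f = 32x^3 - 7x
θ f = 32x^4 - 7x^2
S_{3/2} f = (81/2)x^4 - (63/8)x^2
(D + θ + S_{3/2}) f = (145/2)x^4 + 32x^3 - (119/8)x^2 - 7x
Δ (D + θ + S_{3/2}) f = 290x^3 + 531x^2 + (1425/4)x + 661/8
Δ Δ (D + θ + S_{3/2}) f = 870x^2 + 1932x + 4709/4
θ Δ Δ (D + θ + S_{3/2}) f = 1740x^2 + 1932x
S_{3/2} θ Δ Δ (D + θ + S_{3/2}) f = 3915x^2 + 2898x

g(x) = 3915x^2 + 2898x


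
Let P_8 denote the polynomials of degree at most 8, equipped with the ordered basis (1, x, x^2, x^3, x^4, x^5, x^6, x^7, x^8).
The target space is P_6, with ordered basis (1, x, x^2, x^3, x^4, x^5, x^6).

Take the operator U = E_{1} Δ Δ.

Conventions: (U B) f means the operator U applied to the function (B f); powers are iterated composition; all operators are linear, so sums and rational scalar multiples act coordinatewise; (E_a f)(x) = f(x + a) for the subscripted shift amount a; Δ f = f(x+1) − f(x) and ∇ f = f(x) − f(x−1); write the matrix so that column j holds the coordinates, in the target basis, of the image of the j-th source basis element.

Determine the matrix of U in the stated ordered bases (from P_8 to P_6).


image of 1: 0
image of x: 0
image of x^2: 2
image of x^3: 6x + 12
image of x^4: 12x^2 + 48x + 50
image of x^5: 20x^3 + 120x^2 + 250x + 180
image of x^6: 30x^4 + 240x^3 + 750x^2 + 1080x + 602
image of x^7: 42x^5 + 420x^4 + 1750x^3 + 3780x^2 + 4214x + 1932
image of x^8: 56x^6 + 672x^5 + 3500x^4 + 10080x^3 + 16856x^2 + 15456x + 6050
each image's coordinates form column j of the matrix

the matrix is [[0, 0, 2, 12, 50, 180, 602, 1932, 6050]; [0, 0, 0, 6, 48, 250, 1080, 4214, 15456]; [0, 0, 0, 0, 12, 120, 750, 3780, 16856]; [0, 0, 0, 0, 0, 20, 240, 1750, 10080]; [0, 0, 0, 0, 0, 0, 30, 420, 3500]; [0, 0, 0, 0, 0, 0, 0, 42, 672]; [0, 0, 0, 0, 0, 0, 0, 0, 56]] (rows listed top to bottom)


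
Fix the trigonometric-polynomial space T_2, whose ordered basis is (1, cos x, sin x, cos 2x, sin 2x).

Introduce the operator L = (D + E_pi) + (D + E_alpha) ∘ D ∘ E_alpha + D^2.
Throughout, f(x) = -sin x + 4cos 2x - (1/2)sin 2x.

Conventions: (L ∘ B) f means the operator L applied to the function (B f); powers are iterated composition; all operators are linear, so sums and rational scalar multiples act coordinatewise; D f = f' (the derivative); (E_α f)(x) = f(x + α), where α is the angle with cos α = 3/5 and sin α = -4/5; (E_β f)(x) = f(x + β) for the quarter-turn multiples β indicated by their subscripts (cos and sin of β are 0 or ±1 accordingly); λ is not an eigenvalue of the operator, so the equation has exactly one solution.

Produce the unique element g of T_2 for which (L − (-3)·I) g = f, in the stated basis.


write g with unknown coordinates in the stated basis and equate coefficients in (L − (-3)·I) g = f
solving from the highest basis element down gives g = (19/52)cos x - (17/52)sin x + (705/5392)cos 2x + (5185/5392)sin 2x
check: L g = -(57/52)cos x - (1/52)sin x + (19453/5392)cos 2x - (18251/5392)sin 2x
so L g − (-3)·g = -sin x + 4cos 2x - (1/2)sin 2x = f ✓

g(x) = (19/52)cos x - (17/52)sin x + (705/5392)cos 2x + (5185/5392)sin 2x


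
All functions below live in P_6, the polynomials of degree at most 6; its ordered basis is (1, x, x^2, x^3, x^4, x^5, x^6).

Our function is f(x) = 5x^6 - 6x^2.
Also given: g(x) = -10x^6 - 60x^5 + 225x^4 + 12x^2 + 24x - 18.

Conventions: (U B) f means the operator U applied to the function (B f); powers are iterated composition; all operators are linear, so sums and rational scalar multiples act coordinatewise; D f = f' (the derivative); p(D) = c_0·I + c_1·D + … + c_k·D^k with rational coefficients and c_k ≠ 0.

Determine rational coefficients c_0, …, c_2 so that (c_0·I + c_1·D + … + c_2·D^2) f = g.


D^0 f = 5x^6 - 6x^2
D^1 f = 30x^5 - 12x
D^2 f = 150x^4 - 12
matching coefficients of g against c_0 f + c_1 Df + … from the top degree down determines the c_i
solution: c_0 = -2, c_1 = -2, c_2 = 3/2

c_0 = -2, c_1 = -2, c_2 = 3/2


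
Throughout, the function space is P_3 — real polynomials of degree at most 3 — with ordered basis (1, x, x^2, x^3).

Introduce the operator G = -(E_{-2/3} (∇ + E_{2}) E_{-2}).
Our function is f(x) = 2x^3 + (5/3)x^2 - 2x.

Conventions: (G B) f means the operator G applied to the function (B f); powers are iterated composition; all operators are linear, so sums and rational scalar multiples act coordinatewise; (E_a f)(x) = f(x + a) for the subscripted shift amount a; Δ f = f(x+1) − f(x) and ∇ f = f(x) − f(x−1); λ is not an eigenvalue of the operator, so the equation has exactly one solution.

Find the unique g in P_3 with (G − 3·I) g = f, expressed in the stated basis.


write g with unknown coordinates in the stated basis and equate coefficients in (G − 3·I) g = f
solving from the highest basis element down gives g = -(1/2)x^3 - (7/24)x^2 - (239/144)x + 665/192
check: G g = (1/2)x^3 + (19/24)x^2 - (335/48)x + 665/64
so G g − 3·g = 2x^3 + (5/3)x^2 - 2x = f ✓

g(x) = -(1/2)x^3 - (7/24)x^2 - (239/144)x + 665/192


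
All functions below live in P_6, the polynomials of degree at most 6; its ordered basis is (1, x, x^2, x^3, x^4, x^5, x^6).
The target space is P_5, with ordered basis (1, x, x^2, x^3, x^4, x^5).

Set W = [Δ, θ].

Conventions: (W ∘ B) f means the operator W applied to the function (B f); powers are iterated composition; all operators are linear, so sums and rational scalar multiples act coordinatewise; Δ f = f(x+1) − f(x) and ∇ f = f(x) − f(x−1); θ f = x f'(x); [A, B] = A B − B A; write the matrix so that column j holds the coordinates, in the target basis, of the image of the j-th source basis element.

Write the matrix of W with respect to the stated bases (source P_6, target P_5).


the matrix is [[0, 1, 2, 3, 4, 5, 6]; [0, 0, 2, 6, 12, 20, 30]; [0, 0, 0, 3, 12, 30, 60]; [0, 0, 0, 0, 4, 20, 60]; [0, 0, 0, 0, 0, 5, 30]; [0, 0, 0, 0, 0, 0, 6]] (rows listed top to bottom)

image of 1: 0
image of x: 1
image of x^2: 2x + 2
image of x^3: 3x^2 + 6x + 3
image of x^4: 4x^3 + 12x^2 + 12x + 4
image of x^5: 5x^4 + 20x^3 + 30x^2 + 20x + 5
image of x^6: 6x^5 + 30x^4 + 60x^3 + 60x^2 + 30x + 6
each image's coordinates form column j of the matrix


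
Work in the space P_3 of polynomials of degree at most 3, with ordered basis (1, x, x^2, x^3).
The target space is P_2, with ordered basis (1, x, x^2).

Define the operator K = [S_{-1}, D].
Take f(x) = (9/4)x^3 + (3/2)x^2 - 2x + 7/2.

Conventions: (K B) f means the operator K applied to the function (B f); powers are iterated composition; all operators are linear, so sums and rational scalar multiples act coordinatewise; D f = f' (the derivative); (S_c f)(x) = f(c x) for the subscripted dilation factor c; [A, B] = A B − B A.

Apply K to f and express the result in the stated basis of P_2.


the result is g(x) = (27/2)x^2 - 6x - 4

D f = (27/4)x^2 + 3x - 2
S_{-1} D f = (27/4)x^2 - 3x - 2
S_{-1} f = -(9/4)x^3 + (3/2)x^2 + 2x + 7/2
D S_{-1} f = -(27/4)x^2 + 3x + 2
[S_{-1}, D] f = (27/2)x^2 - 6x - 4


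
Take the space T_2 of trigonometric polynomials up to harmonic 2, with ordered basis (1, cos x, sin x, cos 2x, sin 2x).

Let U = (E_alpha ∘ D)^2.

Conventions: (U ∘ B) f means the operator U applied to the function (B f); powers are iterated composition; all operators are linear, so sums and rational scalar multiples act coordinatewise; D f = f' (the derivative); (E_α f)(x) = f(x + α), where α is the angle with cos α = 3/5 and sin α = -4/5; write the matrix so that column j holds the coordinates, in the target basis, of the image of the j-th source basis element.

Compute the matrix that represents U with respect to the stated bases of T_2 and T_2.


image of 1: 0
image of cos x: (7/25)cos x - (24/25)sin x
image of sin x: (24/25)cos x + (7/25)sin x
image of cos 2x: (2108/625)cos 2x + (1344/625)sin 2x
image of sin 2x: -(1344/625)cos 2x + (2108/625)sin 2x
each image's coordinates form column j of the matrix

the matrix is [[0, 0, 0, 0, 0]; [0, 7/25, 24/25, 0, 0]; [0, -24/25, 7/25, 0, 0]; [0, 0, 0, 2108/625, -1344/625]; [0, 0, 0, 1344/625, 2108/625]] (rows listed top to bottom)


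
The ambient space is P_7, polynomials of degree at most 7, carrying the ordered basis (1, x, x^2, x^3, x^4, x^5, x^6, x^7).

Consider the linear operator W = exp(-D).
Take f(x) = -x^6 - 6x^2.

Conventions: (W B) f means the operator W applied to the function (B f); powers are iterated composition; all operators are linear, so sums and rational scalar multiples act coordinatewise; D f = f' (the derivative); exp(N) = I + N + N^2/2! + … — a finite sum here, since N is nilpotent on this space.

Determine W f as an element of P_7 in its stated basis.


order-1 term: 6x^5 + 12x
order-2 term: -15x^4 - 6
order-3 term: 20x^3
order-4 term: -15x^2
order-5 term: 6x
order-6 term: -1
the series for exp(-D) f terminates at order 6
exp(-D) f = -x^6 + 6x^5 - 15x^4 + 20x^3 - 21x^2 + 18x - 7

the result is g(x) = -x^6 + 6x^5 - 15x^4 + 20x^3 - 21x^2 + 18x - 7


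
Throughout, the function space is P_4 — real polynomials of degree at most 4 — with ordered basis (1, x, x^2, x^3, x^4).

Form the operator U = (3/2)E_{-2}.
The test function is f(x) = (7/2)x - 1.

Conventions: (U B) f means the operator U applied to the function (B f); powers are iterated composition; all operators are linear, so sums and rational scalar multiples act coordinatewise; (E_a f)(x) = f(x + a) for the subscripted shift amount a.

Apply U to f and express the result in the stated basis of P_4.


E_{-2} f = (7/2)x - 8
((3/2)E_{-2}) f = (21/4)x - 12

the image equals g(x) = (21/4)x - 12


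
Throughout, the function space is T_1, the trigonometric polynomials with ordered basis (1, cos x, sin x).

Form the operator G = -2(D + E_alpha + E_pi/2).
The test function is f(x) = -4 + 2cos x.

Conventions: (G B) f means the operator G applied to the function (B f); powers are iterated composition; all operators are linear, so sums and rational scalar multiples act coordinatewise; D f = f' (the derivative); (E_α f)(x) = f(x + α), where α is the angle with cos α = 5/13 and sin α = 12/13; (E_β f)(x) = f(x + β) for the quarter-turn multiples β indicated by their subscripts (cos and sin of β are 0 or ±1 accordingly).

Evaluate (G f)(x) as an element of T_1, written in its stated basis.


D f = -2sin x
E_alpha f = -4 + (10/13)cos x - (24/13)sin x
E_pi/2 f = -4 - 2sin x
(D + E_alpha + E_pi/2) f = -8 + (10/13)cos x - (76/13)sin x
(-2(D + E_alpha + E_pi/2)) f = 16 - (20/13)cos x + (152/13)sin x

g(x) = 16 - (20/13)cos x + (152/13)sin x


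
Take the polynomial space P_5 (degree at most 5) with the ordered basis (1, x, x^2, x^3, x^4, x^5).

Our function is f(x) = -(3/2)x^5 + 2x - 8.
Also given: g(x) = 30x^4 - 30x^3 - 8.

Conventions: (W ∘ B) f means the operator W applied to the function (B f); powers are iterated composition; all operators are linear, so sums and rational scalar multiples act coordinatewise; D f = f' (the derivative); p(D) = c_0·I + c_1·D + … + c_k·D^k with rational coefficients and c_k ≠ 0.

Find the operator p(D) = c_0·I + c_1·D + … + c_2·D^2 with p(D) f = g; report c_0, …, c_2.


D^0 f = -(3/2)x^5 + 2x - 8
D^1 f = -(15/2)x^4 + 2
D^2 f = -30x^3
matching coefficients of g against c_0 f + c_1 Df + … from the top degree down determines the c_i
solution: c_0 = 0, c_1 = -4, c_2 = 1

c_0 = 0, c_1 = -4, c_2 = 1


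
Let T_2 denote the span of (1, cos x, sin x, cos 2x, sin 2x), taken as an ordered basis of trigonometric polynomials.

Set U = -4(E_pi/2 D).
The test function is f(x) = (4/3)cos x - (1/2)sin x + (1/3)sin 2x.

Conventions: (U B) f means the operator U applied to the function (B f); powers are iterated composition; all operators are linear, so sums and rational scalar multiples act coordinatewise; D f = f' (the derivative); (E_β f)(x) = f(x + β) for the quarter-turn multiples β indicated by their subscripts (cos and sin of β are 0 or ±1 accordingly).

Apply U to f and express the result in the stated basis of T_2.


D f = -(1/2)cos x - (4/3)sin x + (2/3)cos 2x
E_pi/2 D f = -(4/3)cos x + (1/2)sin x - (2/3)cos 2x
(-4(E_pi/2 D)) f = (16/3)cos x - 2sin x + (8/3)cos 2x

the result is g(x) = (16/3)cos x - 2sin x + (8/3)cos 2x


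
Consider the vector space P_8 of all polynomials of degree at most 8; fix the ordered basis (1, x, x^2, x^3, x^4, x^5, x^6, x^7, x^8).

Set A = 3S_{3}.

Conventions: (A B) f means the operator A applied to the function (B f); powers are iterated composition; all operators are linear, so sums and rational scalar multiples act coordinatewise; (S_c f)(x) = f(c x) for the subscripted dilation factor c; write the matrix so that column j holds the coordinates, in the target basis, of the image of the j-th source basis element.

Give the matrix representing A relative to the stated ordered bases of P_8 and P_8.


image of 1: 3
image of x: 9x
image of x^2: 27x^2
image of x^3: 81x^3
image of x^4: 243x^4
image of x^5: 729x^5
image of x^6: 2187x^6
image of x^7: 6561x^7
image of x^8: 19683x^8
each image's coordinates form column j of the matrix

the matrix is [[3, 0, 0, 0, 0, 0, 0, 0, 0]; [0, 9, 0, 0, 0, 0, 0, 0, 0]; [0, 0, 27, 0, 0, 0, 0, 0, 0]; [0, 0, 0, 81, 0, 0, 0, 0, 0]; [0, 0, 0, 0, 243, 0, 0, 0, 0]; [0, 0, 0, 0, 0, 729, 0, 0, 0]; [0, 0, 0, 0, 0, 0, 2187, 0, 0]; [0, 0, 0, 0, 0, 0, 0, 6561, 0]; [0, 0, 0, 0, 0, 0, 0, 0, 19683]] (rows listed top to bottom)


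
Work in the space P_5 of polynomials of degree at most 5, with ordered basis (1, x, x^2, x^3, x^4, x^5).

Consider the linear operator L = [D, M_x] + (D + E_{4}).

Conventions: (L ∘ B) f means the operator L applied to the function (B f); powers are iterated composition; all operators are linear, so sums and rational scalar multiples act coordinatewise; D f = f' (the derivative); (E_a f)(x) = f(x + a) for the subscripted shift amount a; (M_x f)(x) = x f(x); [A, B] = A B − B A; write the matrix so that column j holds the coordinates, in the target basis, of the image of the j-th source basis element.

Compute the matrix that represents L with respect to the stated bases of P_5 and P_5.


image of 1: 2
image of x: 2x + 5
image of x^2: 2x^2 + 10x + 16
image of x^3: 2x^3 + 15x^2 + 48x + 64
image of x^4: 2x^4 + 20x^3 + 96x^2 + 256x + 256
image of x^5: 2x^5 + 25x^4 + 160x^3 + 640x^2 + 1280x + 1024
each image's coordinates form column j of the matrix

the matrix is [[2, 5, 16, 64, 256, 1024]; [0, 2, 10, 48, 256, 1280]; [0, 0, 2, 15, 96, 640]; [0, 0, 0, 2, 20, 160]; [0, 0, 0, 0, 2, 25]; [0, 0, 0, 0, 0, 2]] (rows listed top to bottom)


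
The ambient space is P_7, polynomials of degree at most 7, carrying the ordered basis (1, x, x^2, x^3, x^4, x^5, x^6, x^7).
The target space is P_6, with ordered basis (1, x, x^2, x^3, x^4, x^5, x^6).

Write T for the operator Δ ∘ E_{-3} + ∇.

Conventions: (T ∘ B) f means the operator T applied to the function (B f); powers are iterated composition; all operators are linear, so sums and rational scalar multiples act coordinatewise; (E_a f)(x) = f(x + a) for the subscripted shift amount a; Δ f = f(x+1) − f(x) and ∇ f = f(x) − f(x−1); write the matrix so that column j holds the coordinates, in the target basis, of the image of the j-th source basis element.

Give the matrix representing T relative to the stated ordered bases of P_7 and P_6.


the matrix is [[0, 2, -6, 20, -66, 212, -666, 2060]; [0, 0, 4, -18, 80, -330, 1272, -4662]; [0, 0, 0, 6, -36, 200, -990, 4452]; [0, 0, 0, 0, 8, -60, 400, -2310]; [0, 0, 0, 0, 0, 10, -90, 700]; [0, 0, 0, 0, 0, 0, 12, -126]; [0, 0, 0, 0, 0, 0, 0, 14]] (rows listed top to bottom)

image of 1: 0
image of x: 2
image of x^2: 4x - 6
image of x^3: 6x^2 - 18x + 20
image of x^4: 8x^3 - 36x^2 + 80x - 66
image of x^5: 10x^4 - 60x^3 + 200x^2 - 330x + 212
image of x^6: 12x^5 - 90x^4 + 400x^3 - 990x^2 + 1272x - 666
image of x^7: 14x^6 - 126x^5 + 700x^4 - 2310x^3 + 4452x^2 - 4662x + 2060
each image's coordinates form column j of the matrix


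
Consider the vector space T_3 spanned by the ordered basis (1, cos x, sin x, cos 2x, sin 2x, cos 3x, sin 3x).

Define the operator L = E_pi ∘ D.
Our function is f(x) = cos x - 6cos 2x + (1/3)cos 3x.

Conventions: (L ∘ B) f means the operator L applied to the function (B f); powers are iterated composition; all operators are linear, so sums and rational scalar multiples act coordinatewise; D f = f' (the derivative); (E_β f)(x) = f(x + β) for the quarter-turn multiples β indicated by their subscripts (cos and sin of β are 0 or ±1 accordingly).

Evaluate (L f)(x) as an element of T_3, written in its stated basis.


D f = -sin x + 12sin 2x - sin 3x
E_pi D f = sin x + 12sin 2x + sin 3x

g(x) = sin x + 12sin 2x + sin 3x


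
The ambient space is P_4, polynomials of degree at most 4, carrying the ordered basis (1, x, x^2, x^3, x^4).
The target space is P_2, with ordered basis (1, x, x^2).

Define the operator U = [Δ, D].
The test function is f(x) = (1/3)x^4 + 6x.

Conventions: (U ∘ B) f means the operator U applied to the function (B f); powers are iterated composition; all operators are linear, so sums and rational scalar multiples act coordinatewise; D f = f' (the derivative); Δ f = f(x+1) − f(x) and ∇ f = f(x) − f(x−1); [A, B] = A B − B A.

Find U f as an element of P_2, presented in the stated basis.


D f = (4/3)x^3 + 6
Δ D f = 4x^2 + 4x + 4/3
Δ f = (4/3)x^3 + 2x^2 + (4/3)x + 19/3
D Δ f = 4x^2 + 4x + 4/3
[Δ, D] f = 0

the image equals g(x) = 0


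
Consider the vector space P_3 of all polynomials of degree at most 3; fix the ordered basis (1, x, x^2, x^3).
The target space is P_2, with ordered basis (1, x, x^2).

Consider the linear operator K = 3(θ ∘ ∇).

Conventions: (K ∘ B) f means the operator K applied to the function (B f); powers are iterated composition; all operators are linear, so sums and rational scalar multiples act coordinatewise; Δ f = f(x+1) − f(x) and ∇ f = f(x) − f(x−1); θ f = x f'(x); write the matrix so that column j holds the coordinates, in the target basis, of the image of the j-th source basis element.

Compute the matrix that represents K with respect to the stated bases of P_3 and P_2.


image of 1: 0
image of x: 0
image of x^2: 6x
image of x^3: 18x^2 - 9x
each image's coordinates form column j of the matrix

the matrix is [[0, 0, 0, 0]; [0, 0, 6, -9]; [0, 0, 0, 18]] (rows listed top to bottom)


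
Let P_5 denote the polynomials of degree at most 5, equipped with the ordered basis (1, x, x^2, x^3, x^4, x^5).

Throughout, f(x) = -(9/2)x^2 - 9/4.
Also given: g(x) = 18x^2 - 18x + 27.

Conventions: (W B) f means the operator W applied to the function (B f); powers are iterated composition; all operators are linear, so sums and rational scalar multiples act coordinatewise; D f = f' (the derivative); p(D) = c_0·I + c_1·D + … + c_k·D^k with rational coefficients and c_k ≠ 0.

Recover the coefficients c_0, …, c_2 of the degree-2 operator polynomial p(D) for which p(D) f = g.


c_0 = -4, c_1 = 2, c_2 = -2

D^0 f = -(9/2)x^2 - 9/4
D^1 f = -9x
D^2 f = -9
matching coefficients of g against c_0 f + c_1 Df + … from the top degree down determines the c_i
solution: c_0 = -4, c_1 = 2, c_2 = -2


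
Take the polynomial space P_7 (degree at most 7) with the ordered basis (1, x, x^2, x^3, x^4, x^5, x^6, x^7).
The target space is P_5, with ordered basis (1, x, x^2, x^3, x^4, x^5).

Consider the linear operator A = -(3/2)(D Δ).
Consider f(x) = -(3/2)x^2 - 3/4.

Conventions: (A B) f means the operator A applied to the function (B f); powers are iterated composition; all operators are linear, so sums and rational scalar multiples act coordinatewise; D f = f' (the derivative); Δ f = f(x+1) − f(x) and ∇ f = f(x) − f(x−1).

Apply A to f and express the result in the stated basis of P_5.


Δ f = -3x - 3/2
D Δ f = -3
(-(3/2)(D Δ)) f = 9/2

the image equals g(x) = 9/2


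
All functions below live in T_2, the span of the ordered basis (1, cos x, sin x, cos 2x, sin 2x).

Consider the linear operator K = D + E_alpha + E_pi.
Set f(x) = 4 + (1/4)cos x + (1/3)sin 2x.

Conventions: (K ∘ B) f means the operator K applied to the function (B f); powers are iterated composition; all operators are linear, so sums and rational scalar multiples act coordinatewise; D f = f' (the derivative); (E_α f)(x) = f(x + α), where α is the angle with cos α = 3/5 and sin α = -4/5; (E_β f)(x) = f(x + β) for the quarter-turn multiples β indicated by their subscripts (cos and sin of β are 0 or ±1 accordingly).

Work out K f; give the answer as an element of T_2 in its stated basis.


the image equals g(x) = 8 - (1/10)cos x - (1/20)sin x + (26/75)cos 2x + (6/25)sin 2x

D f = -(1/4)sin x + (2/3)cos 2x
E_alpha f = 4 + (3/20)cos x + (1/5)sin x - (8/25)cos 2x - (7/75)sin 2x
E_pi f = 4 - (1/4)cos x + (1/3)sin 2x
(D + E_alpha + E_pi) f = 8 - (1/10)cos x - (1/20)sin x + (26/75)cos 2x + (6/25)sin 2x


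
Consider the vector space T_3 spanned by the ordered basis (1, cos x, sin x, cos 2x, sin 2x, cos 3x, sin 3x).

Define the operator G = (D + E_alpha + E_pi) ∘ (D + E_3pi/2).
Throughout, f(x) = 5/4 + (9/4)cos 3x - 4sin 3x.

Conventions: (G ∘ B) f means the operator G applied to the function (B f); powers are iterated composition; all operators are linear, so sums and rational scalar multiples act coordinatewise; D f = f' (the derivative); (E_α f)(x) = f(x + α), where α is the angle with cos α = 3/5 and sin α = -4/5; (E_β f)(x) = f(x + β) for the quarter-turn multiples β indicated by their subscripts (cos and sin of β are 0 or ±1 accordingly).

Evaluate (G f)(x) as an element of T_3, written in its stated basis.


D f = -12cos 3x - (27/4)sin 3x
E_3pi/2 f = 5/4 - 4cos 3x - (9/4)sin 3x
(D + E_3pi/2) f = 5/4 - 16cos 3x - 9sin 3x
D (D + E_3pi/2) f = -27cos 3x + 48sin 3x
E_alpha (D + E_3pi/2) f = 5/4 + (2268/125)cos 3x + (349/125)sin 3x
E_pi (D + E_3pi/2) f = 5/4 + 16cos 3x + 9sin 3x
(D + E_alpha + E_pi) (D + E_3pi/2) f = 5/2 + (893/125)cos 3x + (7474/125)sin 3x

the image equals g(x) = 5/2 + (893/125)cos 3x + (7474/125)sin 3x


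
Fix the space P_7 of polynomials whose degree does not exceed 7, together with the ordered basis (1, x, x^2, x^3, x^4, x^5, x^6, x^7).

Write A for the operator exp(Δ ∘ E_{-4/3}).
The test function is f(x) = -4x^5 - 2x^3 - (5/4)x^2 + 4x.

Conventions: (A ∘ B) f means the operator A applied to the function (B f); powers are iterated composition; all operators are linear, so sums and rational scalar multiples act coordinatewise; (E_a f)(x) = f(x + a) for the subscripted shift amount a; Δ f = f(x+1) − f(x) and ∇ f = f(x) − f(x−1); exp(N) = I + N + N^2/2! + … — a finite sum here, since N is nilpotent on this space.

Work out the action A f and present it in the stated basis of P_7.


order-1 term: -20x^4 + (200/3)x^3 - (298/3)x^2 + (3805/54)x - 4997/324
order-2 term: -40x^3 + 200x^2 - (1078/3)x + 24545/108
order-3 term: -40x^2 + 200x - 262
order-4 term: -20x + 200/3
order-5 term: -4
the series for exp(Δ ∘ E_{-4/3}) f terminates at order 5
exp(Δ ∘ E_{-4/3}) f = -4x^5 - 20x^4 + (74/3)x^3 + (713/12)x^2 - (5663/54)x + 2027/162

the image equals g(x) = -4x^5 - 20x^4 + (74/3)x^3 + (713/12)x^2 - (5663/54)x + 2027/162


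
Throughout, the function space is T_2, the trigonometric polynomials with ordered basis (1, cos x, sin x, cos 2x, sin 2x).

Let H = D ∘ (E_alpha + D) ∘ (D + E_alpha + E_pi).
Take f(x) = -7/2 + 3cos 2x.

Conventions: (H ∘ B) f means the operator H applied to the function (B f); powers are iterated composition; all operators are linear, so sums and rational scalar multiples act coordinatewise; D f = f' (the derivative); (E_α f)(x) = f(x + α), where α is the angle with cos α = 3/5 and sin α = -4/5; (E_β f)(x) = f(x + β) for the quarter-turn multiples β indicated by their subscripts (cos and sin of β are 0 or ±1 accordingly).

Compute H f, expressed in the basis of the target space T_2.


the result is g(x) = -(1716/625)cos 2x + (4812/625)sin 2x

D f = -6sin 2x
E_alpha f = -7/2 - (21/25)cos 2x + (72/25)sin 2x
E_pi f = -7/2 + 3cos 2x
(D + E_alpha + E_pi) f = -7 + (54/25)cos 2x - (78/25)sin 2x
E_alpha (D + E_alpha + E_pi) f = -7 + (1494/625)cos 2x + (1842/625)sin 2x
D (D + E_alpha + E_pi) f = -(156/25)cos 2x - (108/25)sin 2x
(E_alpha + D) (D + E_alpha + E_pi) f = -7 - (2406/625)cos 2x - (858/625)sin 2x
D (E_alpha + D) (D + E_alpha + E_pi) f = -(1716/625)cos 2x + (4812/625)sin 2x


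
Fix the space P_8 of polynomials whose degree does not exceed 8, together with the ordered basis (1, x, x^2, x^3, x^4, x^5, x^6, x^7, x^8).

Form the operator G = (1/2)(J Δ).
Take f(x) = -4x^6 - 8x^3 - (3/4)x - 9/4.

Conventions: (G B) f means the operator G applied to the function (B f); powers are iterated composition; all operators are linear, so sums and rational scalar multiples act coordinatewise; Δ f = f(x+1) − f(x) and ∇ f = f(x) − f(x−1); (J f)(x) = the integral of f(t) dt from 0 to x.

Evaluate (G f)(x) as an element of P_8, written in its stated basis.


Δ f = -24x^5 - 60x^4 - 80x^3 - 84x^2 - 48x - 51/4
J Δ f = -4x^6 - 12x^5 - 20x^4 - 28x^3 - 24x^2 - (51/4)x
((1/2)(J Δ)) f = -2x^6 - 6x^5 - 10x^4 - 14x^3 - 12x^2 - (51/8)x

the result is g(x) = -2x^6 - 6x^5 - 10x^4 - 14x^3 - 12x^2 - (51/8)x


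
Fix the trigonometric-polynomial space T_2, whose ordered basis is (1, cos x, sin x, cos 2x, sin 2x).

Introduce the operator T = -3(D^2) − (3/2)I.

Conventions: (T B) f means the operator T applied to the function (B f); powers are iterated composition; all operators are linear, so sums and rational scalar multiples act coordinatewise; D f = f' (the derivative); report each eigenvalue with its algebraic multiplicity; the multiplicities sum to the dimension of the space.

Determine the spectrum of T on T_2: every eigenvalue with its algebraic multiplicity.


λ = -3/2 (multiplicity 1), λ = 3/2 (multiplicity 2), λ = 21/2 (multiplicity 2)

image of 1: -3/2
image of cos x: (3/2)cos x
image of sin x: (3/2)sin x
image of cos 2x: (21/2)cos 2x
image of sin 2x: (21/2)sin 2x
the matrix is diagonal; its diagonal is (-3/2, 3/2, 3/2, 21/2, 21/2)
for a triangular matrix the eigenvalues are the diagonal entries, with algebraic multiplicity their repetition count
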